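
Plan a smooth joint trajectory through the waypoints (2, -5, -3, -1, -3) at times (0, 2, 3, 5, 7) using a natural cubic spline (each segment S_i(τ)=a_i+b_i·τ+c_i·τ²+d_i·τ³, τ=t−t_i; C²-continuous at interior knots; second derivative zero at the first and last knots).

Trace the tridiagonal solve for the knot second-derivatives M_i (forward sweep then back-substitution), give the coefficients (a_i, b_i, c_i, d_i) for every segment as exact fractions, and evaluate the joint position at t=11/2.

Δ: Δ0=-7/2, Δ1=2, Δ2=1, Δ3=-1
row 1: diag=6, rhs=33; c'=1/6, d'=11/2
row 2: denom=6−1·1/6=35/6; d'=(-6−1·11/2)/(35/6)=-69/35
row 3: denom=8−2·12/35=256/35; d'=(-12−2·-69/35)/(256/35)=-141/128
back: M3=-141/128
back: M2=-69/35−12/35·-141/128=-51/32
back: M1=11/2−1/6·-51/32=369/64
M: M0=0, M1=369/64, M2=-51/32, M3=-141/128, M4=0
seg 0: a=2, c=M0/2=0, d=(M1−M0)/(6·2)=123/256, b=Δ0−h0·(2M0+M1)/6=-347/64
seg 1: a=-5, c=M1/2=369/128, d=(M2−M1)/(6·1)=-157/128, b=Δ1−h1·(2M1+M2)/6=11/32
seg 2: a=-3, c=M2/2=-51/64, d=(M3−M2)/(6·2)=21/512, b=Δ2−h2·(2M2+M3)/6=311/128
seg 3: a=-1, c=M3/2=-141/256, d=(M4−M3)/(6·2)=47/512, b=Δ3−h3·(2M3+M4)/6=-17/64
t_q=11/2 → seg 3, τ=1/2; S=-1+-17/64·τ+-141/256·τ²+47/512·τ³=-5157/4096

  seg 0: a=2 b=-347/64 c=0 d=123/256
  seg 1: a=-5 b=11/32 c=369/128 d=-157/128
  seg 2: a=-3 b=311/128 c=-51/64 d=21/512
  seg 3: a=-1 b=-17/64 c=-141/256 d=47/512
S(11/2) = -5157/4096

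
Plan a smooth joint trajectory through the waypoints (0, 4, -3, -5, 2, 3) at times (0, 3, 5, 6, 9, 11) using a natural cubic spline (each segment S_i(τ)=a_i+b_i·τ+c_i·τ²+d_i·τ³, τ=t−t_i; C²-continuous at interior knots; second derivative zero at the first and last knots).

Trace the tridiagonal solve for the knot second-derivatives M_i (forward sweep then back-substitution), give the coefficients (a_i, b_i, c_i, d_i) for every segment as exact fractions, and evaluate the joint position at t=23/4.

Δ: Δ0=4/3, Δ1=-7/2, Δ2=-2, Δ3=7/3, Δ4=1/2
row 1: diag=10, rhs=-29; c'=1/5, d'=-29/10
row 2: denom=6−2·1/5=28/5; d'=(9−2·-29/10)/(28/5)=37/14
row 3: denom=8−1·5/28=219/28; d'=(26−1·37/14)/(219/28)=218/73
row 4: denom=10−3·28/73=646/73; d'=(-11−3·218/73)/(646/73)=-1457/646
back: M4=-1457/646
back: M3=218/73−28/73·-1457/646=1244/323
back: M2=37/14−5/28·1244/323=1263/646
back: M1=-29/10−1/5·1263/646=-1063/323
M: M0=0, M1=-1063/323, M2=1263/646, M3=1244/323, M4=-1457/646, M5=0
seg 0: a=0, c=M0/2=0, d=(M1−M0)/(6·3)=-1063/5814, b=Δ0−h0·(2M0+M1)/6=5773/1938
seg 1: a=4, c=M1/2=-1063/646, d=(M2−M1)/(6·2)=3389/7752, b=Δ1−h1·(2M1+M2)/6=-1897/969
seg 2: a=-3, c=M2/2=1263/1292, d=(M3−M2)/(6·1)=1225/3876, b=Δ2−h2·(2M2+M3)/6=-6383/1938
seg 3: a=-5, c=M3/2=622/323, d=(M4−M3)/(6·3)=-1315/3876, b=Δ3−h3·(2M3+M4)/6=-89/228
seg 4: a=2, c=M4/2=-1457/1292, d=(M5−M4)/(6·2)=1457/7752, b=Δ4−h4·(2M4+M5)/6=3883/1938
t_q=23/4 → seg 2, τ=3/4; S=-3+-6383/1938·τ+1263/1292·τ²+1225/3876·τ³=-20833/4352

  seg 0: a=0 b=5773/1938 c=0 d=-1063/5814
  seg 1: a=4 b=-1897/969 c=-1063/646 d=3389/7752
  seg 2: a=-3 b=-6383/1938 c=1263/1292 d=1225/3876
  seg 3: a=-5 b=-89/228 c=622/323 d=-1315/3876
  seg 4: a=2 b=3883/1938 c=-1457/1292 d=1457/7752
S(23/4) = -20833/4352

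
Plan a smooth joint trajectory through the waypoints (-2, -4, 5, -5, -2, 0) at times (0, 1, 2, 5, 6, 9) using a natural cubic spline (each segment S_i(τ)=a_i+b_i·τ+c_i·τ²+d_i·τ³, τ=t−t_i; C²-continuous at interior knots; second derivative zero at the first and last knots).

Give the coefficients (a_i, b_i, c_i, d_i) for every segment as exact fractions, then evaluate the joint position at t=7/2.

Δ: Δ0=-2, Δ1=9, Δ2=-10/3, Δ3=3, Δ4=2/3
row 1: diag=4, rhs=66; c'=1/4, d'=33/2
row 2: denom=8−1·1/4=31/4; d'=(-74−1·33/2)/(31/4)=-362/31
row 3: denom=8−3·12/31=212/31; d'=(38−3·-362/31)/(212/31)=566/53
row 4: denom=8−1·31/212=1665/212; d'=(-14−1·566/53)/(1665/212)=-1744/555
back: M4=-1744/555
back: M3=566/53−31/212·-1744/555=6182/555
back: M2=-362/31−12/31·6182/555=-2958/185
back: M1=33/2−1/4·-2958/185=3792/185
M: M0=0, M1=3792/185, M2=-2958/185, M3=6182/555, M4=-1744/555, M5=0
seg 0: a=-2, c=M0/2=0, d=(M1−M0)/(6·1)=632/185, b=Δ0−h0·(2M0+M1)/6=-1002/185
seg 1: a=-4, c=M1/2=1896/185, d=(M2−M1)/(6·1)=-225/37, b=Δ1−h1·(2M1+M2)/6=894/185
seg 2: a=5, c=M2/2=-1479/185, d=(M3−M2)/(6·3)=7528/4995, b=Δ2−h2·(2M2+M3)/6=1311/185
seg 3: a=-5, c=M3/2=3091/555, d=(M4−M3)/(6·1)=-1321/555, b=Δ3−h3·(2M3+M4)/6=-7/37
seg 4: a=-2, c=M4/2=-872/555, d=(M5−M4)/(6·3)=872/4995, b=Δ4−h4·(2M4+M5)/6=2114/555
t_q=7/2 → seg 2, τ=3/2; S=5+1311/185·τ+-1479/185·τ²+7528/4995·τ³=2019/740

  seg 0: a=-2 b=-1002/185 c=0 d=632/185
  seg 1: a=-4 b=894/185 c=1896/185 d=-225/37
  seg 2: a=5 b=1311/185 c=-1479/185 d=7528/4995
  seg 3: a=-5 b=-7/37 c=3091/555 d=-1321/555
  seg 4: a=-2 b=2114/555 c=-872/555 d=872/4995
S(7/2) = 2019/740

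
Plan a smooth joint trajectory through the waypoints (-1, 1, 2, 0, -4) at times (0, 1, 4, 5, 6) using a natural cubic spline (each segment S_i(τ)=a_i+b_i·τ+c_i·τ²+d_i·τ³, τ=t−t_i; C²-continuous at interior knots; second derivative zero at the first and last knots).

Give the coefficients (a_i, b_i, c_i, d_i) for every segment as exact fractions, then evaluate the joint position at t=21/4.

  seg 0: a=-1 b=1361/636 c=0 d=-89/636
  seg 1: a=1 b=547/318 c=-89/212 d=-3/212
  seg 2: a=2 b=-751/636 c=-29/53 d=-173/636
  seg 3: a=0 b=-983/318 c=-289/212 d=289/636
S(21/4) = -11545/13568

Δ: Δ0=2, Δ1=1/3, Δ2=-2, Δ3=-4
row 1: diag=8, rhs=-10; c'=3/8, d'=-5/4
row 2: denom=8−3·3/8=55/8; d'=(-14−3·-5/4)/(55/8)=-82/55
row 3: denom=4−1·8/55=212/55; d'=(-12−1·-82/55)/(212/55)=-289/106
back: M3=-289/106
back: M2=-82/55−8/55·-289/106=-58/53
back: M1=-5/4−3/8·-58/53=-89/106
M: M0=0, M1=-89/106, M2=-58/53, M3=-289/106, M4=0
seg 0: a=-1, c=M0/2=0, d=(M1−M0)/(6·1)=-89/636, b=Δ0−h0·(2M0+M1)/6=1361/636
seg 1: a=1, c=M1/2=-89/212, d=(M2−M1)/(6·3)=-3/212, b=Δ1−h1·(2M1+M2)/6=547/318
seg 2: a=2, c=M2/2=-29/53, d=(M3−M2)/(6·1)=-173/636, b=Δ2−h2·(2M2+M3)/6=-751/636
seg 3: a=0, c=M3/2=-289/212, d=(M4−M3)/(6·1)=289/636, b=Δ3−h3·(2M3+M4)/6=-983/318
t_q=21/4 → seg 3, τ=1/4; S=0+-983/318·τ+-289/212·τ²+289/636·τ³=-11545/13568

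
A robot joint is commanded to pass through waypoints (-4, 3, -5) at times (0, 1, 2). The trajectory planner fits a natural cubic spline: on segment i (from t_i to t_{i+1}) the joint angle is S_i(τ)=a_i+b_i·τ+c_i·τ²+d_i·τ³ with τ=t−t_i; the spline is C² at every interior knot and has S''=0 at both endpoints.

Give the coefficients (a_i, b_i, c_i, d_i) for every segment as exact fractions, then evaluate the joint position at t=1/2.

  seg 0: a=-4 b=43/4 c=0 d=-15/4
  seg 1: a=3 b=-1/2 c=-45/4 d=15/4
S(1/2) = 29/32

Δ: Δ0=7, Δ1=-8
row 1: diag=4, rhs=-90; c'=1/4, d'=-45/2
back: M1=-45/2
M: M0=0, M1=-45/2, M2=0
seg 0: a=-4, c=M0/2=0, d=(M1−M0)/(6·1)=-15/4, b=Δ0−h0·(2M0+M1)/6=43/4
seg 1: a=3, c=M1/2=-45/4, d=(M2−M1)/(6·1)=15/4, b=Δ1−h1·(2M1+M2)/6=-1/2
t_q=1/2 → seg 0, τ=1/2; S=-4+43/4·τ+0·τ²+-15/4·τ³=29/32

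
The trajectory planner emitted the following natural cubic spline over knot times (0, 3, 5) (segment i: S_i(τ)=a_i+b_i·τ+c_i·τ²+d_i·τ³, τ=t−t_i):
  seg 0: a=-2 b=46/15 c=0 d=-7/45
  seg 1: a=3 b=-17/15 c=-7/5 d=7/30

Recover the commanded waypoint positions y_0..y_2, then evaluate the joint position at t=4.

y_0=-2 y_1=3 y_2=-3
S(4) = 7/10

y_0 = S_0(0) = a_0 = -2
y_1 = S_1(0) = a_1 = 3
y_2 = S_1(2) = -3
t_q=4 is in segment 1 (τ=1); S_1(τ)=7/10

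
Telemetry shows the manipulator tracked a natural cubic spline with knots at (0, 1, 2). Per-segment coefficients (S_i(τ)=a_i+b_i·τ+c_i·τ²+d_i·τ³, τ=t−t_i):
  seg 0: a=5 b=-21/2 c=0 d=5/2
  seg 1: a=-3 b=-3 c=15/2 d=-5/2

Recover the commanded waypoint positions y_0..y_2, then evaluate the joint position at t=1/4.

y_0 = S_0(0) = a_0 = 5
y_1 = S_1(0) = a_1 = -3
y_2 = S_1(1) = -1
t_q=1/4 is in segment 0 (τ=1/4); S_0(τ)=309/128

y_0=5 y_1=-3 y_2=-1
S(1/4) = 309/128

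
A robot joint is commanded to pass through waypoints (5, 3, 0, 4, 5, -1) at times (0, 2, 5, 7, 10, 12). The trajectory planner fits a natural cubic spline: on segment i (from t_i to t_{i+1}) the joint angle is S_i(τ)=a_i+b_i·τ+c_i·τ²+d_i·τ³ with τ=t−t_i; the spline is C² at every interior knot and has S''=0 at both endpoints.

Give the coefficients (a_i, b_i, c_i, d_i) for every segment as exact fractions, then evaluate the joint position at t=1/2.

Δ: Δ0=-1, Δ1=-1, Δ2=2, Δ3=1/3, Δ4=-3
row 1: diag=10, rhs=0; c'=3/10, d'=0
row 2: denom=10−3·3/10=91/10; d'=(18−3·0)/(91/10)=180/91
row 3: denom=10−2·20/91=870/91; d'=(-10−2·180/91)/(870/91)=-127/87
row 4: denom=10−3·91/290=2627/290; d'=(-20−3·-127/87)/(2627/290)=-4530/2627
back: M4=-4530/2627
back: M3=-127/87−91/290·-4530/2627=-7240/7881
back: M2=180/91−20/91·-7240/7881=17180/7881
back: M1=0−3/10·17180/7881=-1718/2627
M: M0=0, M1=-1718/2627, M2=17180/7881, M3=-7240/7881, M4=-4530/2627, M5=0
seg 0: a=5, c=M0/2=0, d=(M1−M0)/(6·2)=-859/15762, b=Δ0−h0·(2M0+M1)/6=-6163/7881
seg 1: a=3, c=M1/2=-859/2627, d=(M2−M1)/(6·3)=11167/70929, b=Δ1−h1·(2M1+M2)/6=-11317/7881
seg 2: a=0, c=M2/2=8590/7881, d=(M3−M2)/(6·2)=-55/213, b=Δ2−h2·(2M2+M3)/6=6722/7881
seg 3: a=4, c=M3/2=-3620/7881, d=(M4−M3)/(6·3)=-3175/70929, b=Δ3−h3·(2M3+M4)/6=5554/2627
seg 4: a=5, c=M4/2=-2265/2627, d=(M5−M4)/(6·2)=755/5254, b=Δ4−h4·(2M4+M5)/6=-4861/2627
t_q=1/2 → seg 0, τ=1/2; S=5+-6163/7881·τ+0·τ²+-859/15762·τ³=193439/42032

  seg 0: a=5 b=-6163/7881 c=0 d=-859/15762
  seg 1: a=3 b=-11317/7881 c=-859/2627 d=11167/70929
  seg 2: a=0 b=6722/7881 c=8590/7881 d=-55/213
  seg 3: a=4 b=5554/2627 c=-3620/7881 d=-3175/70929
  seg 4: a=5 b=-4861/2627 c=-2265/2627 d=755/5254
S(1/2) = 193439/42032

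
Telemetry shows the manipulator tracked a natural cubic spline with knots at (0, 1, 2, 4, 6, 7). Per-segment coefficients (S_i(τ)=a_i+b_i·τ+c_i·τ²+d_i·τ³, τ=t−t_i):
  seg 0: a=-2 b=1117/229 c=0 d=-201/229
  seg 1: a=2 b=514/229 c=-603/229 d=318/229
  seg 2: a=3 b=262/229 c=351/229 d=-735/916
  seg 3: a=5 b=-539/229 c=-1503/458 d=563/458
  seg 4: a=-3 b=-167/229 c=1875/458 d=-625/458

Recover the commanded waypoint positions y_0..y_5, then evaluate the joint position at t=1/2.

y_0 = S_0(0) = a_0 = -2
y_1 = S_1(0) = a_1 = 2
y_2 = S_2(0) = a_2 = 3
y_3 = S_3(0) = a_3 = 5
y_4 = S_4(0) = a_4 = -3
y_5 = S_4(1) = -1
t_q=1/2 is in segment 0 (τ=1/2); S_0(τ)=603/1832

y_0=-2 y_1=2 y_2=3 y_3=5 y_4=-3 y_5=-1
S(1/2) = 603/1832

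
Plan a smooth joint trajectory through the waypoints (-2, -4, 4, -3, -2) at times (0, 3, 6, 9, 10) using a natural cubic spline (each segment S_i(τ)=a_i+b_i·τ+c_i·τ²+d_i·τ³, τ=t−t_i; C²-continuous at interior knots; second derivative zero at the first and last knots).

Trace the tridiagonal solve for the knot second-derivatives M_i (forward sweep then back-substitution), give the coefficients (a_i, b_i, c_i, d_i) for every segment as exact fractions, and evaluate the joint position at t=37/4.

Δ: Δ0=-2/3, Δ1=8/3, Δ2=-7/3, Δ3=1
row 1: diag=12, rhs=20; c'=1/4, d'=5/3
row 2: denom=12−3·1/4=45/4; d'=(-30−3·5/3)/(45/4)=-28/9
row 3: denom=8−3·4/15=36/5; d'=(20−3·-28/9)/(36/5)=110/27
back: M3=110/27
back: M2=-28/9−4/15·110/27=-340/81
back: M1=5/3−1/4·-340/81=220/81
M: M0=0, M1=220/81, M2=-340/81, M3=110/27, M4=0
seg 0: a=-2, c=M0/2=0, d=(M1−M0)/(6·3)=110/729, b=Δ0−h0·(2M0+M1)/6=-164/81
seg 1: a=-4, c=M1/2=110/81, d=(M2−M1)/(6·3)=-280/729, b=Δ1−h1·(2M1+M2)/6=166/81
seg 2: a=4, c=M2/2=-170/81, d=(M3−M2)/(6·3)=335/729, b=Δ2−h2·(2M2+M3)/6=-14/81
seg 3: a=-3, c=M3/2=55/27, d=(M4−M3)/(6·1)=-55/81, b=Δ3−h3·(2M3+M4)/6=-29/81
t_q=37/4 → seg 3, τ=1/4; S=-3+-29/81·τ+55/27·τ²+-55/81·τ³=-5137/1728

  seg 0: a=-2 b=-164/81 c=0 d=110/729
  seg 1: a=-4 b=166/81 c=110/81 d=-280/729
  seg 2: a=4 b=-14/81 c=-170/81 d=335/729
  seg 3: a=-3 b=-29/81 c=55/27 d=-55/81
S(37/4) = -5137/1728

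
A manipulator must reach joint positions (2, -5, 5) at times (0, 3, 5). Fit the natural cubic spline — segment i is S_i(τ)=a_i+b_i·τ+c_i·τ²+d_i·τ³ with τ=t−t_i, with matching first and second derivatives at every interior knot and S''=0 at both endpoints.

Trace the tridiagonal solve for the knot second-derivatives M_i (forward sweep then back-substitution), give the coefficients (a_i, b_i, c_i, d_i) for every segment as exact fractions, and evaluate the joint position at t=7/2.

  seg 0: a=2 b=-68/15 c=0 d=11/45
  seg 1: a=-5 b=31/15 c=11/5 d=-11/30
S(7/2) = -277/80

Δ: Δ0=-7/3, Δ1=5
row 1: diag=10, rhs=44; c'=1/5, d'=22/5
back: M1=22/5
M: M0=0, M1=22/5, M2=0
seg 0: a=2, c=M0/2=0, d=(M1−M0)/(6·3)=11/45, b=Δ0−h0·(2M0+M1)/6=-68/15
seg 1: a=-5, c=M1/2=11/5, d=(M2−M1)/(6·2)=-11/30, b=Δ1−h1·(2M1+M2)/6=31/15
t_q=7/2 → seg 1, τ=1/2; S=-5+31/15·τ+11/5·τ²+-11/30·τ³=-277/80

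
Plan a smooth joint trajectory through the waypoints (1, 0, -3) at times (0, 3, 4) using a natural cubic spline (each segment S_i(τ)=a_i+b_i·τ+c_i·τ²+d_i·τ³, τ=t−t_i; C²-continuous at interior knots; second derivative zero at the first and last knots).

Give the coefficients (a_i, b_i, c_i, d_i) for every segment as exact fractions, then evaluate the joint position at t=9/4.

  seg 0: a=1 b=2/3 c=0 d=-1/9
  seg 1: a=0 b=-7/3 c=-1 d=1/3
S(9/4) = 79/64

Δ: Δ0=-1/3, Δ1=-3
row 1: diag=8, rhs=-16; c'=1/8, d'=-2
back: M1=-2
M: M0=0, M1=-2, M2=0
seg 0: a=1, c=M0/2=0, d=(M1−M0)/(6·3)=-1/9, b=Δ0−h0·(2M0+M1)/6=2/3
seg 1: a=0, c=M1/2=-1, d=(M2−M1)/(6·1)=1/3, b=Δ1−h1·(2M1+M2)/6=-7/3
t_q=9/4 → seg 0, τ=9/4; S=1+2/3·τ+0·τ²+-1/9·τ³=79/64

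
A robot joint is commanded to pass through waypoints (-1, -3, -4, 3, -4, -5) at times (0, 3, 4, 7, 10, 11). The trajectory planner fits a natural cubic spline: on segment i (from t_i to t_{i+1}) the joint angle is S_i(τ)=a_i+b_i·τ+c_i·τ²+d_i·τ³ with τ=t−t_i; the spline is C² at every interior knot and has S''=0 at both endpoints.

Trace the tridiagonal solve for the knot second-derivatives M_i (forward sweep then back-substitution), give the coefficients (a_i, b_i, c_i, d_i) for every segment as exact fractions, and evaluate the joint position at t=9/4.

Δ: Δ0=-2/3, Δ1=-1, Δ2=7/3, Δ3=-7/3, Δ4=-1
row 1: diag=8, rhs=-2; c'=1/8, d'=-1/4
row 2: denom=8−1·1/8=63/8; d'=(20−1·-1/4)/(63/8)=18/7
row 3: denom=12−3·8/21=76/7; d'=(-28−3·18/7)/(76/7)=-125/38
row 4: denom=8−3·21/76=545/76; d'=(8−3·-125/38)/(545/76)=1358/545
back: M4=1358/545
back: M3=-125/38−21/76·1358/545=-2168/545
back: M2=18/7−8/21·-2168/545=6682/1635
back: M1=-1/4−1/8·6682/1635=-1244/1635
M: M0=0, M1=-1244/1635, M2=6682/1635, M3=-2168/545, M4=1358/545, M5=0
seg 0: a=-1, c=M0/2=0, d=(M1−M0)/(6·3)=-622/14715, b=Δ0−h0·(2M0+M1)/6=-156/545
seg 1: a=-3, c=M1/2=-622/1635, d=(M2−M1)/(6·1)=1321/1635, b=Δ1−h1·(2M1+M2)/6=-778/545
seg 2: a=-4, c=M2/2=3341/1635, d=(M3−M2)/(6·3)=-6593/14715, b=Δ2−h2·(2M2+M3)/6=77/327
seg 3: a=3, c=M3/2=-1084/545, d=(M4−M3)/(6·3)=1763/4905, b=Δ3−h3·(2M3+M4)/6=652/1635
seg 4: a=-4, c=M4/2=679/545, d=(M5−M4)/(6·1)=-679/1635, b=Δ4−h4·(2M4+M5)/6=-2993/1635
t_q=9/4 → seg 0, τ=9/4; S=-1+-156/545·τ+0·τ²+-622/14715·τ³=-37069/17440

  seg 0: a=-1 b=-156/545 c=0 d=-622/14715
  seg 1: a=-3 b=-778/545 c=-622/1635 d=1321/1635
  seg 2: a=-4 b=77/327 c=3341/1635 d=-6593/14715
  seg 3: a=3 b=652/1635 c=-1084/545 d=1763/4905
  seg 4: a=-4 b=-2993/1635 c=679/545 d=-679/1635
S(9/4) = -37069/17440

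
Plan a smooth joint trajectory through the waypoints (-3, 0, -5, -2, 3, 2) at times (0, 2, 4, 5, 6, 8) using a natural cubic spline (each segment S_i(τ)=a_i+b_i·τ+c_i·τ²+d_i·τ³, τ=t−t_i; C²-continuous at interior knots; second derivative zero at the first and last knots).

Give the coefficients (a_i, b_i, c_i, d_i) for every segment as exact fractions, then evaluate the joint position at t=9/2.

  seg 0: a=-3 b=1469/482 c=0 d=-373/964
  seg 1: a=0 b=-769/482 c=-1119/482 d=901/964
  seg 2: a=-5 b=161/482 c=792/241 d=-299/482
  seg 3: a=-2 b=1216/241 c=687/482 d=-709/482
  seg 4: a=3 b=1679/482 c=-720/241 d=120/241
S(9/2) = -15767/3856

Δ: Δ0=3/2, Δ1=-5/2, Δ2=3, Δ3=5, Δ4=-1/2
row 1: diag=8, rhs=-24; c'=1/4, d'=-3
row 2: denom=6−2·1/4=11/2; d'=(33−2·-3)/(11/2)=78/11
row 3: denom=4−1·2/11=42/11; d'=(12−1·78/11)/(42/11)=9/7
row 4: denom=6−1·11/42=241/42; d'=(-33−1·9/7)/(241/42)=-1440/241
back: M4=-1440/241
back: M3=9/7−11/42·-1440/241=687/241
back: M2=78/11−2/11·687/241=1584/241
back: M1=-3−1/4·1584/241=-1119/241
M: M0=0, M1=-1119/241, M2=1584/241, M3=687/241, M4=-1440/241, M5=0
seg 0: a=-3, c=M0/2=0, d=(M1−M0)/(6·2)=-373/964, b=Δ0−h0·(2M0+M1)/6=1469/482
seg 1: a=0, c=M1/2=-1119/482, d=(M2−M1)/(6·2)=901/964, b=Δ1−h1·(2M1+M2)/6=-769/482
seg 2: a=-5, c=M2/2=792/241, d=(M3−M2)/(6·1)=-299/482, b=Δ2−h2·(2M2+M3)/6=161/482
seg 3: a=-2, c=M3/2=687/482, d=(M4−M3)/(6·1)=-709/482, b=Δ3−h3·(2M3+M4)/6=1216/241
seg 4: a=3, c=M4/2=-720/241, d=(M5−M4)/(6·2)=120/241, b=Δ4−h4·(2M4+M5)/6=1679/482
t_q=9/2 → seg 2, τ=1/2; S=-5+161/482·τ+792/241·τ²+-299/482·τ³=-15767/3856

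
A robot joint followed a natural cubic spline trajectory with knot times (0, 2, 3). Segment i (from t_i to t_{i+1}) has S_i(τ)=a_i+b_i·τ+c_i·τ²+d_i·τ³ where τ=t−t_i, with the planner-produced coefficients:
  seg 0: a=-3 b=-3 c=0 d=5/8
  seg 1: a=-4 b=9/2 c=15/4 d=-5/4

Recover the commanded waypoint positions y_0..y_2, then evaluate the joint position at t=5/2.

y_0 = S_0(0) = a_0 = -3
y_1 = S_1(0) = a_1 = -4
y_2 = S_1(1) = 3
t_q=5/2 is in segment 1 (τ=1/2); S_1(τ)=-31/32

y_0=-3 y_1=-4 y_2=3
S(5/2) = -31/32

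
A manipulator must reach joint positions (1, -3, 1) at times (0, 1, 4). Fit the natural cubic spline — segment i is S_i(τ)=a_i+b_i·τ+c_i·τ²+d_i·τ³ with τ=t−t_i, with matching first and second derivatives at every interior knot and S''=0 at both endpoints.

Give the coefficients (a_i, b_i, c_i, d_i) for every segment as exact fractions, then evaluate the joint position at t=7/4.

  seg 0: a=1 b=-14/3 c=0 d=2/3
  seg 1: a=-3 b=-8/3 c=2 d=-2/9
S(7/4) = -127/32

Δ: Δ0=-4, Δ1=4/3
row 1: diag=8, rhs=32; c'=3/8, d'=4
back: M1=4
M: M0=0, M1=4, M2=0
seg 0: a=1, c=M0/2=0, d=(M1−M0)/(6·1)=2/3, b=Δ0−h0·(2M0+M1)/6=-14/3
seg 1: a=-3, c=M1/2=2, d=(M2−M1)/(6·3)=-2/9, b=Δ1−h1·(2M1+M2)/6=-8/3
t_q=7/4 → seg 1, τ=3/4; S=-3+-8/3·τ+2·τ²+-2/9·τ³=-127/32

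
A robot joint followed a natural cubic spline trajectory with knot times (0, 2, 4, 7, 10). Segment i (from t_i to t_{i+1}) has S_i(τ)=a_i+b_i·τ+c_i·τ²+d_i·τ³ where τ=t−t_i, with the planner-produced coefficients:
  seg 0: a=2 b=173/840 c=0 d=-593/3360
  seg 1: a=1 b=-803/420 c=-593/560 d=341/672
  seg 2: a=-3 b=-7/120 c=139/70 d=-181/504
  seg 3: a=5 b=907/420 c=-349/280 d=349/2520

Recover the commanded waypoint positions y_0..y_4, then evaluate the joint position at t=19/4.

y_0 = S_0(0) = a_0 = 2
y_1 = S_1(0) = a_1 = 1
y_2 = S_2(0) = a_2 = -3
y_3 = S_3(0) = a_3 = 5
y_4 = S_3(3) = 4
t_q=19/4 is in segment 2 (τ=3/4); S_2(τ)=-37243/17920

y_0=2 y_1=1 y_2=-3 y_3=5 y_4=4
S(19/4) = -37243/17920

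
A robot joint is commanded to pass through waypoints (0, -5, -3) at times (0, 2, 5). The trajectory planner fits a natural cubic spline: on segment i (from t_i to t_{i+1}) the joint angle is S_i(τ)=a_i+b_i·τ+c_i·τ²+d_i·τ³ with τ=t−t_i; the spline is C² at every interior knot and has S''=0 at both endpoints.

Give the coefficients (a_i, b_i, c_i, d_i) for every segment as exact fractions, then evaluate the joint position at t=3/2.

Δ: Δ0=-5/2, Δ1=2/3
row 1: diag=10, rhs=19; c'=3/10, d'=19/10
back: M1=19/10
M: M0=0, M1=19/10, M2=0
seg 0: a=0, c=M0/2=0, d=(M1−M0)/(6·2)=19/120, b=Δ0−h0·(2M0+M1)/6=-47/15
seg 1: a=-5, c=M1/2=19/20, d=(M2−M1)/(6·3)=-19/180, b=Δ1−h1·(2M1+M2)/6=-37/30
t_q=3/2 → seg 0, τ=3/2; S=0+-47/15·τ+0·τ²+19/120·τ³=-1333/320

  seg 0: a=0 b=-47/15 c=0 d=19/120
  seg 1: a=-5 b=-37/30 c=19/20 d=-19/180
S(3/2) = -1333/320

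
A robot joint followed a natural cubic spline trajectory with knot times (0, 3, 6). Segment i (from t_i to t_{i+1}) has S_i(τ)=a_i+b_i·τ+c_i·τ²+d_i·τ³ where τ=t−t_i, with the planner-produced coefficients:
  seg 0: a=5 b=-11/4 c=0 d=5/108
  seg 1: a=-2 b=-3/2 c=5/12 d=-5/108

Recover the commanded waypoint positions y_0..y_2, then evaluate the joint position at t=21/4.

y_0 = S_0(0) = a_0 = 5
y_1 = S_1(0) = a_1 = -2
y_2 = S_1(3) = -4
t_q=21/4 is in segment 1 (τ=9/4); S_1(τ)=-971/256

y_0=5 y_1=-2 y_2=-4
S(21/4) = -971/256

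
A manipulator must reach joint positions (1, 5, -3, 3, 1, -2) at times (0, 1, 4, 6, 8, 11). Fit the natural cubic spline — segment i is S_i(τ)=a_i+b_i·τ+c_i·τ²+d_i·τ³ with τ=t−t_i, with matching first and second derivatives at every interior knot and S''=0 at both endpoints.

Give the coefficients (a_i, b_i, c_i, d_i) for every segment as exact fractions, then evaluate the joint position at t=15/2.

Δ: Δ0=4, Δ1=-8/3, Δ2=3, Δ3=-1, Δ4=-1
row 1: diag=8, rhs=-40; c'=3/8, d'=-5
row 2: denom=10−3·3/8=71/8; d'=(34−3·-5)/(71/8)=392/71
row 3: denom=8−2·16/71=536/71; d'=(-24−2·392/71)/(536/71)=-311/67
row 4: denom=10−2·71/268=1269/134; d'=(0−2·-311/67)/(1269/134)=1244/1269
back: M4=1244/1269
back: M3=-311/67−71/268·1244/1269=-6220/1269
back: M2=392/71−16/71·-6220/1269=8408/1269
back: M1=-5−3/8·8408/1269=-3166/423
M: M0=0, M1=-3166/423, M2=8408/1269, M3=-6220/1269, M4=1244/1269, M5=0
seg 0: a=1, c=M0/2=0, d=(M1−M0)/(6·1)=-1583/1269, b=Δ0−h0·(2M0+M1)/6=6659/1269
seg 1: a=5, c=M1/2=-1583/423, d=(M2−M1)/(6·3)=8953/11421, b=Δ1−h1·(2M1+M2)/6=1910/1269
seg 2: a=-3, c=M2/2=4204/1269, d=(M3−M2)/(6·2)=-1219/1269, b=Δ2−h2·(2M2+M3)/6=275/1269
seg 3: a=3, c=M3/2=-3110/1269, d=(M4−M3)/(6·2)=622/1269, b=Δ3−h3·(2M3+M4)/6=821/423
seg 4: a=1, c=M4/2=622/1269, d=(M5−M4)/(6·3)=-622/11421, b=Δ4−h4·(2M4+M5)/6=-2513/1269
t_q=15/2 → seg 3, τ=3/2; S=3+821/423·τ+-3110/1269·τ²+622/1269·τ³=1157/564

  seg 0: a=1 b=6659/1269 c=0 d=-1583/1269
  seg 1: a=5 b=1910/1269 c=-1583/423 d=8953/11421
  seg 2: a=-3 b=275/1269 c=4204/1269 d=-1219/1269
  seg 3: a=3 b=821/423 c=-3110/1269 d=622/1269
  seg 4: a=1 b=-2513/1269 c=622/1269 d=-622/11421
S(15/2) = 1157/564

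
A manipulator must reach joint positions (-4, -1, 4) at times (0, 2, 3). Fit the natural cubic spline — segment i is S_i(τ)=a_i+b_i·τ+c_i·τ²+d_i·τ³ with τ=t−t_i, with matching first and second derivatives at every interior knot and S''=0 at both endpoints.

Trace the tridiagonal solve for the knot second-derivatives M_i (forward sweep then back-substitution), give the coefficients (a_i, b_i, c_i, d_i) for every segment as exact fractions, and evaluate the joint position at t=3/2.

Δ: Δ0=3/2, Δ1=5
row 1: diag=6, rhs=21; c'=1/6, d'=7/2
back: M1=7/2
M: M0=0, M1=7/2, M2=0
seg 0: a=-4, c=M0/2=0, d=(M1−M0)/(6·2)=7/24, b=Δ0−h0·(2M0+M1)/6=1/3
seg 1: a=-1, c=M1/2=7/4, d=(M2−M1)/(6·1)=-7/12, b=Δ1−h1·(2M1+M2)/6=23/6
t_q=3/2 → seg 0, τ=3/2; S=-4+1/3·τ+0·τ²+7/24·τ³=-161/64

  seg 0: a=-4 b=1/3 c=0 d=7/24
  seg 1: a=-1 b=23/6 c=7/4 d=-7/12
S(3/2) = -161/64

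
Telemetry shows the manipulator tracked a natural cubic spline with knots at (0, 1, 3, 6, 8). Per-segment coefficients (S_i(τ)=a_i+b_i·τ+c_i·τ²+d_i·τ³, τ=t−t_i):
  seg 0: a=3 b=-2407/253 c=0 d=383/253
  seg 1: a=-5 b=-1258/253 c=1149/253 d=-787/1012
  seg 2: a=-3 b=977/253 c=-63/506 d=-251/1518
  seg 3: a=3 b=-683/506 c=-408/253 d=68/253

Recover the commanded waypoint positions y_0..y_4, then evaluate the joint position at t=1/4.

y_0 = S_0(0) = a_0 = 3
y_1 = S_1(0) = a_1 = -5
y_2 = S_2(0) = a_2 = -3
y_3 = S_3(0) = a_3 = 3
y_4 = S_3(2) = -4
t_q=1/4 is in segment 0 (τ=1/4); S_0(τ)=10447/16192

y_0=3 y_1=-5 y_2=-3 y_3=3 y_4=-4
S(1/4) = 10447/16192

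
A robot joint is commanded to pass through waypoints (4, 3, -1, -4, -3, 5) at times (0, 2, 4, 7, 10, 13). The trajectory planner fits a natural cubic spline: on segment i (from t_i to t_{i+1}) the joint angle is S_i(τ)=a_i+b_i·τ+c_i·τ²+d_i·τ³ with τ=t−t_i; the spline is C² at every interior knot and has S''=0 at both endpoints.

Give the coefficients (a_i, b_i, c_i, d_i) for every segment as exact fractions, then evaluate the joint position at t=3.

Δ: Δ0=-1/2, Δ1=-2, Δ2=-1, Δ3=1/3, Δ4=8/3
row 1: diag=8, rhs=-9; c'=1/4, d'=-9/8
row 2: denom=10−2·1/4=19/2; d'=(6−2·-9/8)/(19/2)=33/38
row 3: denom=12−3·6/19=210/19; d'=(8−3·33/38)/(210/19)=41/84
row 4: denom=12−3·19/70=783/70; d'=(14−3·41/84)/(783/70)=65/58
back: M4=65/58
back: M3=41/84−19/70·65/58=16/87
back: M2=33/38−6/19·16/87=47/58
back: M1=-9/8−1/4·47/58=-77/58
M: M0=0, M1=-77/58, M2=47/58, M3=16/87, M4=65/58, M5=0
seg 0: a=4, c=M0/2=0, d=(M1−M0)/(6·2)=-77/696, b=Δ0−h0·(2M0+M1)/6=-5/87
seg 1: a=3, c=M1/2=-77/116, d=(M2−M1)/(6·2)=31/174, b=Δ1−h1·(2M1+M2)/6=-241/174
seg 2: a=-1, c=M2/2=47/116, d=(M3−M2)/(6·3)=-109/3132, b=Δ2−h2·(2M2+M3)/6=-331/174
seg 3: a=-4, c=M3/2=8/87, d=(M4−M3)/(6·3)=163/3132, b=Δ3−h3·(2M3+M4)/6=-143/348
seg 4: a=-3, c=M4/2=65/116, d=(M5−M4)/(6·3)=-65/1044, b=Δ4−h4·(2M4+M5)/6=269/174
t_q=3 → seg 1, τ=1; S=3+-241/174·τ+-77/116·τ²+31/174·τ³=131/116

  seg 0: a=4 b=-5/87 c=0 d=-77/696
  seg 1: a=3 b=-241/174 c=-77/116 d=31/174
  seg 2: a=-1 b=-331/174 c=47/116 d=-109/3132
  seg 3: a=-4 b=-143/348 c=8/87 d=163/3132
  seg 4: a=-3 b=269/174 c=65/116 d=-65/1044
S(3) = 131/116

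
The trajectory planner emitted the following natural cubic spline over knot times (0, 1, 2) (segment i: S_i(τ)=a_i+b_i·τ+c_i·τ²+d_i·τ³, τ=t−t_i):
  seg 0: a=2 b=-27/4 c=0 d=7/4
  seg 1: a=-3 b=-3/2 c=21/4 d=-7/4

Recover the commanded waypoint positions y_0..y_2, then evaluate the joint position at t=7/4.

y_0 = S_0(0) = a_0 = 2
y_1 = S_1(0) = a_1 = -3
y_2 = S_1(1) = -1
t_q=7/4 is in segment 1 (τ=3/4); S_1(τ)=-489/256

y_0=2 y_1=-3 y_2=-1
S(7/4) = -489/256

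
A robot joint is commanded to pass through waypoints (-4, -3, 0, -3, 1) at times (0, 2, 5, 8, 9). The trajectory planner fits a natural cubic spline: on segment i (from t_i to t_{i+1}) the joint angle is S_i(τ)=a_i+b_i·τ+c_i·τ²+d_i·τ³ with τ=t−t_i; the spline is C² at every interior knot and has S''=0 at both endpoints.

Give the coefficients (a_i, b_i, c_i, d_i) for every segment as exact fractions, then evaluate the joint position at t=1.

Δ: Δ0=1/2, Δ1=1, Δ2=-1, Δ3=4
row 1: diag=10, rhs=3; c'=3/10, d'=3/10
row 2: denom=12−3·3/10=111/10; d'=(-12−3·3/10)/(111/10)=-43/37
row 3: denom=8−3·10/37=266/37; d'=(30−3·-43/37)/(266/37)=177/38
back: M3=177/38
back: M2=-43/37−10/37·177/38=-46/19
back: M1=3/10−3/10·-46/19=39/38
M: M0=0, M1=39/38, M2=-46/19, M3=177/38, M4=0
seg 0: a=-4, c=M0/2=0, d=(M1−M0)/(6·2)=13/152, b=Δ0−h0·(2M0+M1)/6=3/19
seg 1: a=-3, c=M1/2=39/76, d=(M2−M1)/(6·3)=-131/684, b=Δ1−h1·(2M1+M2)/6=45/38
seg 2: a=0, c=M2/2=-23/19, d=(M3−M2)/(6·3)=269/684, b=Δ2−h2·(2M2+M3)/6=-69/76
seg 3: a=-3, c=M3/2=177/76, d=(M4−M3)/(6·1)=-59/76, b=Δ3−h3·(2M3+M4)/6=93/38
t_q=1 → seg 0, τ=1; S=-4+3/19·τ+0·τ²+13/152·τ³=-571/152

  seg 0: a=-4 b=3/19 c=0 d=13/152
  seg 1: a=-3 b=45/38 c=39/76 d=-131/684
  seg 2: a=0 b=-69/76 c=-23/19 d=269/684
  seg 3: a=-3 b=93/38 c=177/76 d=-59/76
S(1) = -571/152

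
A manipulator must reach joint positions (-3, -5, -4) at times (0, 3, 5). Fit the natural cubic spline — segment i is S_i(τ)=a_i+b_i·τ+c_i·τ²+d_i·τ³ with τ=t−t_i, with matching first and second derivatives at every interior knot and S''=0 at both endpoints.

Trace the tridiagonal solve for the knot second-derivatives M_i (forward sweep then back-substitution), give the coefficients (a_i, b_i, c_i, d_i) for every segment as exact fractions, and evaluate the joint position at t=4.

  seg 0: a=-3 b=-61/60 c=0 d=7/180
  seg 1: a=-5 b=1/30 c=7/20 d=-7/120
S(4) = -187/40

Δ: Δ0=-2/3, Δ1=1/2
row 1: diag=10, rhs=7; c'=1/5, d'=7/10
back: M1=7/10
M: M0=0, M1=7/10, M2=0
seg 0: a=-3, c=M0/2=0, d=(M1−M0)/(6·3)=7/180, b=Δ0−h0·(2M0+M1)/6=-61/60
seg 1: a=-5, c=M1/2=7/20, d=(M2−M1)/(6·2)=-7/120, b=Δ1−h1·(2M1+M2)/6=1/30
t_q=4 → seg 1, τ=1; S=-5+1/30·τ+7/20·τ²+-7/120·τ³=-187/40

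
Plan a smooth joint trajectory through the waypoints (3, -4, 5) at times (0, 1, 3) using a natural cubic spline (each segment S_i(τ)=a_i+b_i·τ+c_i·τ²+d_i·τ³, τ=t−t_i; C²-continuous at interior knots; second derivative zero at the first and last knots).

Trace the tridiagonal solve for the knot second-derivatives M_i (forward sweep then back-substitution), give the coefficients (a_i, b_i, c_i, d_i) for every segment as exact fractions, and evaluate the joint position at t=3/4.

Δ: Δ0=-7, Δ1=9/2
row 1: diag=6, rhs=69; c'=1/3, d'=23/2
back: M1=23/2
M: M0=0, M1=23/2, M2=0
seg 0: a=3, c=M0/2=0, d=(M1−M0)/(6·1)=23/12, b=Δ0−h0·(2M0+M1)/6=-107/12
seg 1: a=-4, c=M1/2=23/4, d=(M2−M1)/(6·2)=-23/24, b=Δ1−h1·(2M1+M2)/6=-19/6
t_q=3/4 → seg 0, τ=3/4; S=3+-107/12·τ+0·τ²+23/12·τ³=-737/256

  seg 0: a=3 b=-107/12 c=0 d=23/12
  seg 1: a=-4 b=-19/6 c=23/4 d=-23/24
S(3/4) = -737/256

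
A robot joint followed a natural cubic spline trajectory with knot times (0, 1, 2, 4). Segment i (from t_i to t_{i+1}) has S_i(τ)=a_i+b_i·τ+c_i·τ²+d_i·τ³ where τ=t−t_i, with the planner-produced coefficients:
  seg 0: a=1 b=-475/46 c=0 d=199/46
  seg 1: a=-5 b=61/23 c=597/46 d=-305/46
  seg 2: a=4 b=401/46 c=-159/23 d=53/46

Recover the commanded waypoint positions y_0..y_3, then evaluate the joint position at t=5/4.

y_0=1 y_1=-5 y_2=4 y_3=3
S(5/4) = -10685/2944

y_0 = S_0(0) = a_0 = 1
y_1 = S_1(0) = a_1 = -5
y_2 = S_2(0) = a_2 = 4
y_3 = S_2(2) = 3
t_q=5/4 is in segment 1 (τ=1/4); S_1(τ)=-10685/2944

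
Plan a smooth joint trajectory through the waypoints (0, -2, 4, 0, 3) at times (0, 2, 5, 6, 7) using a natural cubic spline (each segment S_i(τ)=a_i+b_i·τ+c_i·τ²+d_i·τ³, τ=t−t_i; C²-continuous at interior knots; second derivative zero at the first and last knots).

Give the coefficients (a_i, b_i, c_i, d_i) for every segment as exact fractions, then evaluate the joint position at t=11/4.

Δ: Δ0=-1, Δ1=2, Δ2=-4, Δ3=3
row 1: diag=10, rhs=18; c'=3/10, d'=9/5
row 2: denom=8−3·3/10=71/10; d'=(-36−3·9/5)/(71/10)=-414/71
row 3: denom=4−1·10/71=274/71; d'=(42−1·-414/71)/(274/71)=1698/137
back: M3=1698/137
back: M2=-414/71−10/71·1698/137=-1038/137
back: M1=9/5−3/10·-1038/137=558/137
M: M0=0, M1=558/137, M2=-1038/137, M3=1698/137, M4=0
seg 0: a=0, c=M0/2=0, d=(M1−M0)/(6·2)=93/274, b=Δ0−h0·(2M0+M1)/6=-323/137
seg 1: a=-2, c=M1/2=279/137, d=(M2−M1)/(6·3)=-266/411, b=Δ1−h1·(2M1+M2)/6=235/137
seg 2: a=4, c=M2/2=-519/137, d=(M3−M2)/(6·1)=456/137, b=Δ2−h2·(2M2+M3)/6=-485/137
seg 3: a=0, c=M3/2=849/137, d=(M4−M3)/(6·1)=-283/137, b=Δ3−h3·(2M3+M4)/6=-155/137
t_q=11/4 → seg 1, τ=3/4; S=-2+235/137·τ+279/137·τ²+-266/411·τ³=697/4384

  seg 0: a=0 b=-323/137 c=0 d=93/274
  seg 1: a=-2 b=235/137 c=279/137 d=-266/411
  seg 2: a=4 b=-485/137 c=-519/137 d=456/137
  seg 3: a=0 b=-155/137 c=849/137 d=-283/137
S(11/4) = 697/4384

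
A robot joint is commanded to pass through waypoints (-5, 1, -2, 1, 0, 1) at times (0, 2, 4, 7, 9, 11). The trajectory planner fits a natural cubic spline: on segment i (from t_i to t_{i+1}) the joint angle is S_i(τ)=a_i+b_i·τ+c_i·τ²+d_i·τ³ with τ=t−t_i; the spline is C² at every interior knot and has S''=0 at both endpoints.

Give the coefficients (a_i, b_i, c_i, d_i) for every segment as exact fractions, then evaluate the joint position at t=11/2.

  seg 0: a=-5 b=284/65 c=0 d=-89/260
  seg 1: a=1 b=17/65 c=-267/130 d=61/104
  seg 2: a=-2 b=-119/130 c=381/260 d=-43/156
  seg 3: a=1 b=113/260 c=-66/65 d=57/208
  seg 4: a=0 b=-22/65 c=327/520 d=-109/1040
S(11/2) = -161/160

Δ: Δ0=3, Δ1=-3/2, Δ2=1, Δ3=-1/2, Δ4=1/2
row 1: diag=8, rhs=-27; c'=1/4, d'=-27/8
row 2: denom=10−2·1/4=19/2; d'=(15−2·-27/8)/(19/2)=87/38
row 3: denom=10−3·6/19=172/19; d'=(-9−3·87/38)/(172/19)=-603/344
row 4: denom=8−2·19/86=325/43; d'=(6−2·-603/344)/(325/43)=327/260
back: M4=327/260
back: M3=-603/344−19/86·327/260=-132/65
back: M2=87/38−6/19·-132/65=381/130
back: M1=-27/8−1/4·381/130=-267/65
M: M0=0, M1=-267/65, M2=381/130, M3=-132/65, M4=327/260, M5=0
seg 0: a=-5, c=M0/2=0, d=(M1−M0)/(6·2)=-89/260, b=Δ0−h0·(2M0+M1)/6=284/65
seg 1: a=1, c=M1/2=-267/130, d=(M2−M1)/(6·2)=61/104, b=Δ1−h1·(2M1+M2)/6=17/65
seg 2: a=-2, c=M2/2=381/260, d=(M3−M2)/(6·3)=-43/156, b=Δ2−h2·(2M2+M3)/6=-119/130
seg 3: a=1, c=M3/2=-66/65, d=(M4−M3)/(6·2)=57/208, b=Δ3−h3·(2M3+M4)/6=113/260
seg 4: a=0, c=M4/2=327/520, d=(M5−M4)/(6·2)=-109/1040, b=Δ4−h4·(2M4+M5)/6=-22/65
t_q=11/2 → seg 2, τ=3/2; S=-2+-119/130·τ+381/260·τ²+-43/156·τ³=-161/160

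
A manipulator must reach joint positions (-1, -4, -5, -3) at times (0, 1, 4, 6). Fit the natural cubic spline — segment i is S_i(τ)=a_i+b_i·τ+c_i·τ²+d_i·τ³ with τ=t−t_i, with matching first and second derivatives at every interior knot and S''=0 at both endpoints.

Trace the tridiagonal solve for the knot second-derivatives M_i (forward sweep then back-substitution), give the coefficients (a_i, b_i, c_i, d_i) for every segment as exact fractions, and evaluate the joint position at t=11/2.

  seg 0: a=-1 b=-707/213 c=0 d=68/213
  seg 1: a=-4 b=-503/213 c=68/71 d=-20/213
  seg 2: a=-5 b=181/213 c=8/71 d=-4/213
S(11/2) = -251/71

Δ: Δ0=-3, Δ1=-1/3, Δ2=1
row 1: diag=8, rhs=16; c'=3/8, d'=2
row 2: denom=10−3·3/8=71/8; d'=(8−3·2)/(71/8)=16/71
back: M2=16/71
back: M1=2−3/8·16/71=136/71
M: M0=0, M1=136/71, M2=16/71, M3=0
seg 0: a=-1, c=M0/2=0, d=(M1−M0)/(6·1)=68/213, b=Δ0−h0·(2M0+M1)/6=-707/213
seg 1: a=-4, c=M1/2=68/71, d=(M2−M1)/(6·3)=-20/213, b=Δ1−h1·(2M1+M2)/6=-503/213
seg 2: a=-5, c=M2/2=8/71, d=(M3−M2)/(6·2)=-4/213, b=Δ2−h2·(2M2+M3)/6=181/213
t_q=11/2 → seg 2, τ=3/2; S=-5+181/213·τ+8/71·τ²+-4/213·τ³=-251/71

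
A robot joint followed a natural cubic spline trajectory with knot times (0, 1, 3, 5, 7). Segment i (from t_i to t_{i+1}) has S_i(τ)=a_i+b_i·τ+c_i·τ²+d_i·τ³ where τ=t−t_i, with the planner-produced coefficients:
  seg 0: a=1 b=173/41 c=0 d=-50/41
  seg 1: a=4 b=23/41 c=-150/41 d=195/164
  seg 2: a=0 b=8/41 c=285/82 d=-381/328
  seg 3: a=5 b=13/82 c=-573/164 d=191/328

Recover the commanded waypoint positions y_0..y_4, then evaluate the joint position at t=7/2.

y_0 = S_0(0) = a_0 = 1
y_1 = S_1(0) = a_1 = 4
y_2 = S_2(0) = a_2 = 0
y_3 = S_3(0) = a_3 = 5
y_4 = S_3(2) = -4
t_q=7/2 is in segment 2 (τ=1/2); S_2(τ)=2155/2624

y_0=1 y_1=4 y_2=0 y_3=5 y_4=-4
S(7/2) = 2155/2624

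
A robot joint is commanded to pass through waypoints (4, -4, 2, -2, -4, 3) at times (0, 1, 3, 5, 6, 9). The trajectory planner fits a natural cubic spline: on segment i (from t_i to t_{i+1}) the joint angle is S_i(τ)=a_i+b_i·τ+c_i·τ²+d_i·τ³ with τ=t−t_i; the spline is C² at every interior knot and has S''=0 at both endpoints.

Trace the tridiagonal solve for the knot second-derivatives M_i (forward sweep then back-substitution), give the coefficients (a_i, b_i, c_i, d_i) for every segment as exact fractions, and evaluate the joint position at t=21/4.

Δ: Δ0=-8, Δ1=3, Δ2=-2, Δ3=-2, Δ4=7/3
row 1: diag=6, rhs=66; c'=1/3, d'=11
row 2: denom=8−2·1/3=22/3; d'=(-30−2·11)/(22/3)=-78/11
row 3: denom=6−2·3/11=60/11; d'=(0−2·-78/11)/(60/11)=13/5
row 4: denom=8−1·11/60=469/60; d'=(26−1·13/5)/(469/60)=1404/469
back: M4=1404/469
back: M3=13/5−11/60·1404/469=962/469
back: M2=-78/11−3/11·962/469=-3588/469
back: M1=11−1/3·-3588/469=6355/469
M: M0=0, M1=6355/469, M2=-3588/469, M3=962/469, M4=1404/469, M5=0
seg 0: a=4, c=M0/2=0, d=(M1−M0)/(6·1)=6355/2814, b=Δ0−h0·(2M0+M1)/6=-28867/2814
seg 1: a=-4, c=M1/2=6355/938, d=(M2−M1)/(6·2)=-9943/5628, b=Δ1−h1·(2M1+M2)/6=-4901/1407
seg 2: a=2, c=M2/2=-1794/469, d=(M3−M2)/(6·2)=325/402, b=Δ2−h2·(2M2+M3)/6=3400/1407
seg 3: a=-2, c=M3/2=481/469, d=(M4−M3)/(6·1)=221/1407, b=Δ3−h3·(2M3+M4)/6=-4478/1407
seg 4: a=-4, c=M4/2=702/469, d=(M5−M4)/(6·3)=-78/469, b=Δ4−h4·(2M4+M5)/6=-929/1407
t_q=21/4 → seg 3, τ=1/4; S=-2+-4478/1407·τ+481/469·τ²+221/1407·τ³=-81917/30016

  seg 0: a=4 b=-28867/2814 c=0 d=6355/2814
  seg 1: a=-4 b=-4901/1407 c=6355/938 d=-9943/5628
  seg 2: a=2 b=3400/1407 c=-1794/469 d=325/402
  seg 3: a=-2 b=-4478/1407 c=481/469 d=221/1407
  seg 4: a=-4 b=-929/1407 c=702/469 d=-78/469
S(21/4) = -81917/30016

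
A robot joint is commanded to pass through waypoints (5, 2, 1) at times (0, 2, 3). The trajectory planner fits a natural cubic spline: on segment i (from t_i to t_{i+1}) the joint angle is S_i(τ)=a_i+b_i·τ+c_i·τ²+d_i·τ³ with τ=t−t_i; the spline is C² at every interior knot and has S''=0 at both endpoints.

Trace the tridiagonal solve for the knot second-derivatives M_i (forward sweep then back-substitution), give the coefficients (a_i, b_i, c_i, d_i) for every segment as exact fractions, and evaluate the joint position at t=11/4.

Δ: Δ0=-3/2, Δ1=-1
row 1: diag=6, rhs=3; c'=1/6, d'=1/2
back: M1=1/2
M: M0=0, M1=1/2, M2=0
seg 0: a=5, c=M0/2=0, d=(M1−M0)/(6·2)=1/24, b=Δ0−h0·(2M0+M1)/6=-5/3
seg 1: a=2, c=M1/2=1/4, d=(M2−M1)/(6·1)=-1/12, b=Δ1−h1·(2M1+M2)/6=-7/6
t_q=11/4 → seg 1, τ=3/4; S=2+-7/6·τ+1/4·τ²+-1/12·τ³=315/256

  seg 0: a=5 b=-5/3 c=0 d=1/24
  seg 1: a=2 b=-7/6 c=1/4 d=-1/12
S(11/4) = 315/256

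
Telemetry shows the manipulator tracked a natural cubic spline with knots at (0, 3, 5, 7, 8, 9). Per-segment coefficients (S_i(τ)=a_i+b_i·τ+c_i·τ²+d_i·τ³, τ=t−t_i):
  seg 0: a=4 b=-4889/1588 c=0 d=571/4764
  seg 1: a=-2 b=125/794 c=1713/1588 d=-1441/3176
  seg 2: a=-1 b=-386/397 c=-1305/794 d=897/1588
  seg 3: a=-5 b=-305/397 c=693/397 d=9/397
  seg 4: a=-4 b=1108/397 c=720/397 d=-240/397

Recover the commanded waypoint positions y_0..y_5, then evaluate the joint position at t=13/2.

y_0 = S_0(0) = a_0 = 4
y_1 = S_1(0) = a_1 = -2
y_2 = S_2(0) = a_2 = -1
y_3 = S_3(0) = a_3 = -5
y_4 = S_4(0) = a_4 = -4
y_5 = S_4(1) = 0
t_q=13/2 is in segment 2 (τ=3/2); S_2(τ)=-53993/12704

y_0=4 y_1=-2 y_2=-1 y_3=-5 y_4=-4 y_5=0
S(13/2) = -53993/12704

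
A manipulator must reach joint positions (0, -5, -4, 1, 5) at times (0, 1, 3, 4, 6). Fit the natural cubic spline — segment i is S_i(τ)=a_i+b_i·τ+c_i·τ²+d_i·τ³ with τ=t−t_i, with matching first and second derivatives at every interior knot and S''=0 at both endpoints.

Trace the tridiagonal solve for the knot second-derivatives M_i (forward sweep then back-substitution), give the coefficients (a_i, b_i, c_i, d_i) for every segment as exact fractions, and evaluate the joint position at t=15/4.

  seg 0: a=0 b=-2125/372 c=0 d=265/372
  seg 1: a=-5 b=-665/186 c=265/124 d=-37/744
  seg 2: a=-4 b=407/93 c=57/31 d=-113/93
  seg 3: a=1 b=410/93 c=-56/31 d=28/93
S(15/4) = -389/1984

Δ: Δ0=-5, Δ1=1/2, Δ2=5, Δ3=2
row 1: diag=6, rhs=33; c'=1/3, d'=11/2
row 2: denom=6−2·1/3=16/3; d'=(27−2·11/2)/(16/3)=3
row 3: denom=6−1·3/16=93/16; d'=(-18−1·3)/(93/16)=-112/31
back: M3=-112/31
back: M2=3−3/16·-112/31=114/31
back: M1=11/2−1/3·114/31=265/62
M: M0=0, M1=265/62, M2=114/31, M3=-112/31, M4=0
seg 0: a=0, c=M0/2=0, d=(M1−M0)/(6·1)=265/372, b=Δ0−h0·(2M0+M1)/6=-2125/372
seg 1: a=-5, c=M1/2=265/124, d=(M2−M1)/(6·2)=-37/744, b=Δ1−h1·(2M1+M2)/6=-665/186
seg 2: a=-4, c=M2/2=57/31, d=(M3−M2)/(6·1)=-113/93, b=Δ2−h2·(2M2+M3)/6=407/93
seg 3: a=1, c=M3/2=-56/31, d=(M4−M3)/(6·2)=28/93, b=Δ3−h3·(2M3+M4)/6=410/93
t_q=15/4 → seg 2, τ=3/4; S=-4+407/93·τ+57/31·τ²+-113/93·τ³=-389/1984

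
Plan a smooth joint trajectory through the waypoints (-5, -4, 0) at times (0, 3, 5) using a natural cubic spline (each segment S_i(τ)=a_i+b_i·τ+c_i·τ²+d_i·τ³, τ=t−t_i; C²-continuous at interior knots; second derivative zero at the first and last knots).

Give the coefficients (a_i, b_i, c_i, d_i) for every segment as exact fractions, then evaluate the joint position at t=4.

  seg 0: a=-5 b=-1/6 c=0 d=1/18
  seg 1: a=-4 b=4/3 c=1/2 d=-1/12
S(4) = -9/4

Δ: Δ0=1/3, Δ1=2
row 1: diag=10, rhs=10; c'=1/5, d'=1
back: M1=1
M: M0=0, M1=1, M2=0
seg 0: a=-5, c=M0/2=0, d=(M1−M0)/(6·3)=1/18, b=Δ0−h0·(2M0+M1)/6=-1/6
seg 1: a=-4, c=M1/2=1/2, d=(M2−M1)/(6·2)=-1/12, b=Δ1−h1·(2M1+M2)/6=4/3
t_q=4 → seg 1, τ=1; S=-4+4/3·τ+1/2·τ²+-1/12·τ³=-9/4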